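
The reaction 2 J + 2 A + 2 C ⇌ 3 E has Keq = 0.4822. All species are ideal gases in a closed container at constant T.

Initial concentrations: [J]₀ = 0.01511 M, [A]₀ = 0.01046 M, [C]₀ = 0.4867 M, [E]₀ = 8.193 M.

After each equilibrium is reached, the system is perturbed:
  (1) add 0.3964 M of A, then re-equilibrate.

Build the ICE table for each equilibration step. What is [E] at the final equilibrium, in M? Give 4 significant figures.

[E]_eq = 4.889 M

Q₀ = 9.2942e+10 vs Keq = 0.4822 ⇒ Q>K, reverse
Step 1:
                    J           A           C           E
  Initial     0.01511     0.01046      0.4867       8.193
  Change        2.299       2.299       2.299      -3.448
  Equil         2.314       2.309       2.785       4.745
  solve Keq expr → x = -1.149; check Q = 0.4822
Then add 0.3964 M of A.
Step 2:
                    J           A           C           E
  Initial       2.314       2.706       2.785       4.745
  Change       -0.096      -0.096      -0.096       0.144
  Equil         2.218        2.61       2.689       4.889
  solve Keq expr → x = 0.048; check Q = 0.4822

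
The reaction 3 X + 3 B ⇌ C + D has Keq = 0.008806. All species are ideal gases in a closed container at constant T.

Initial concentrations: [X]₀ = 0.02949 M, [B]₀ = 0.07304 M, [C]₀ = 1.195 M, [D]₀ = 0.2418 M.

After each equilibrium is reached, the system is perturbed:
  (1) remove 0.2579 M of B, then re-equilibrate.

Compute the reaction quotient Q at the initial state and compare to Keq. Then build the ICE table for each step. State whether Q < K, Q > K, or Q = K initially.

Q₀ = 2.8915e+07; Q > K (proceeds reverse)

Q₀ = 2.8915e+07 vs Keq = 0.008806 ⇒ Q>K, reverse
Step 1:
                   X          B          C          D
  init       0.02949    0.07304      1.195     0.2418
  Δ           0.7196     0.7196    -0.2399    -0.2399
  eq          0.7491     0.7926     0.9551    0.00193
  solve Keq expr → x = -0.2399; check Q = 0.008806
Then remove 0.2579 M of B.
Step 2:
                   X          B          C          D
  init        0.7491     0.5347     0.9551    0.00193
  Δ         0.003941   0.003941  -0.001314  -0.001314
  eq           0.753     0.5387     0.9538 6.1630e-04
  solve Keq expr → x = -0.001314; check Q = 0.008806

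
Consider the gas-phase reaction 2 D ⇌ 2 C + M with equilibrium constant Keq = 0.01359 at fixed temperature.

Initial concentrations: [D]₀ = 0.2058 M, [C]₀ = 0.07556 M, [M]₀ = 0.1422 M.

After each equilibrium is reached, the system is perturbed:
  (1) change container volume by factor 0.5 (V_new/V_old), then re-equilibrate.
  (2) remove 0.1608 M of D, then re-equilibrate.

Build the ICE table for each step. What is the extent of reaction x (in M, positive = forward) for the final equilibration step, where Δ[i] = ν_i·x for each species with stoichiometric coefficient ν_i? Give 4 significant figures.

Q₀ = 0.01917 vs Keq = 0.01359 ⇒ Q>K, reverse
Step 1:
                    D           C           M
  Initial      0.2058     0.07556      0.1422
  Change     0.008359   -0.008359    -0.00418
  Equil        0.2142      0.0672       0.138
  solve Keq expr → x = -0.00418; check Q = 0.01359
Then change container volume by factor 0.5 (V_new/V_old).
Step 2:
                    D           C           M
  Initial      0.4283      0.1344       0.276
  Change      0.02987    -0.02987    -0.01494
  Equil        0.4582      0.1045      0.2611
  solve Keq expr → x = -0.01494; check Q = 0.01359
Then remove 0.1608 M of D.
Step 3:
                    D           C           M
  Initial      0.2974      0.1045      0.2611
  Change      0.02817    -0.02817    -0.01409
  Equil        0.3256     0.07636       0.247
  solve Keq expr → x = -0.01409; check Q = 0.01359

x = -0.01409 M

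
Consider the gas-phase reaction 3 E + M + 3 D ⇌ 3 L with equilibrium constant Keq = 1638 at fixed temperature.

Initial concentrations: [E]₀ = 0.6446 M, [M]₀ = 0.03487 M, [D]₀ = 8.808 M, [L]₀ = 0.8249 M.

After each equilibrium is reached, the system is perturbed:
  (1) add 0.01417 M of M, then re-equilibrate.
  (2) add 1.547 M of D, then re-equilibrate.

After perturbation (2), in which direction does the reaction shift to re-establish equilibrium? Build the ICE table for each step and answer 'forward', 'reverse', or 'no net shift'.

Q₀ = 0.08795 vs Keq = 1638 ⇒ Q<K, forward
Step 1:
                  E         M         D         L
  Initial    0.6446   0.03487     8.808    0.8249
  Change    -0.1046  -0.03487   -0.1046    0.1046
  Equil        0.54 4.7225e-06     8.703    0.9295
  solve Keq expr → x = 0.03487; check Q = 1638
Then add 0.01417 M of M.
Step 2:
                  E         M         D         L
  Initial      0.54   0.01417     8.703    0.9295
  Change    -0.0425  -0.01417   -0.0425    0.0425
  Equil      0.4975 7.0083e-06     8.661     0.972
  solve Keq expr → x = 0.01417; check Q = 1638
Then add 1.547 M of D.
Step 3:
                  E         M         D         L
  Initial    0.4975 7.0083e-06     10.21     0.972
  Change  -8.1825e-06 -2.7275e-06 -8.1825e-06 8.1825e-06
  Equil      0.4975 4.2808e-06     10.21     0.972
  solve Keq expr → x = 2.7275e-06; check Q = 1638

Direction: forward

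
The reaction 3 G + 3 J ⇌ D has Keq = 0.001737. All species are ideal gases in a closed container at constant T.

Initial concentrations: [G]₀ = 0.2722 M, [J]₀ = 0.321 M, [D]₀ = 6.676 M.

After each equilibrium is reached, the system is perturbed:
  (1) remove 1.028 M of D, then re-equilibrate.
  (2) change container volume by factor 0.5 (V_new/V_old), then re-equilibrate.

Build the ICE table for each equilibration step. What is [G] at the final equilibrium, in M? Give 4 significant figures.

Q₀ = 1.0008e+04 vs Keq = 0.001737 ⇒ Q>K, reverse
Step 1:
                   G          J          D
  Initial     0.2722      0.321      6.676
  Change       3.535      3.535     -1.178
  Equil        3.807      3.856      5.498
  solve Keq expr → x = -1.178; check Q = 0.001737
Then remove 1.028 M of D.
Step 2:
                   G          J          D
  Initial      3.807      3.856       4.47
  Change     -0.1243    -0.1243    0.04142
  Equil        3.683      3.732      4.511
  solve Keq expr → x = 0.04142; check Q = 0.001737
Then change container volume by factor 0.5 (V_new/V_old).
Step 3:
                   G          J          D
  Initial      7.366      7.464      9.022
  Change      -3.176     -3.176      1.059
  Equil        4.191      4.288      10.08
  solve Keq expr → x = 1.059; check Q = 0.001737

[G]_eq = 4.191 M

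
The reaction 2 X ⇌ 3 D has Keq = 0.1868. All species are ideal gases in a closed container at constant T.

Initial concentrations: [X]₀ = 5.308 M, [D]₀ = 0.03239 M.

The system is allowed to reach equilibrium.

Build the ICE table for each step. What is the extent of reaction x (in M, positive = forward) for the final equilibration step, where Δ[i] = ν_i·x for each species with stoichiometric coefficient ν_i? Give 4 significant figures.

Q₀ = 1.2061e-06 vs Keq = 0.1868 ⇒ Q<K, forward
Step 1:
                    X           D
  init          5.308     0.03239
  Δ           -0.9891       1.484
  eq            4.319       1.516
  solve Keq expr → x = 0.4945; check Q = 0.1868

x = 0.4945 M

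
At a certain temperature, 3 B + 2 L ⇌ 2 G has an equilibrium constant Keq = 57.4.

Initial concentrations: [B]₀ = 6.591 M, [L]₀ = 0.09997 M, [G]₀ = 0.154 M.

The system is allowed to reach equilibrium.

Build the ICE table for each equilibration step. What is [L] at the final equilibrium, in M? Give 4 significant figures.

Q₀ = 0.008288 vs Keq = 57.4 ⇒ Q<K, forward
Step 1:
                  B         L         G
  I           6.591   0.09997     0.154
  C         -0.1469  -0.09794   0.09794
  E           6.444  0.002033    0.2519
  solve Keq expr → x = 0.04897; check Q = 57.4

[L]_eq = 0.002033 M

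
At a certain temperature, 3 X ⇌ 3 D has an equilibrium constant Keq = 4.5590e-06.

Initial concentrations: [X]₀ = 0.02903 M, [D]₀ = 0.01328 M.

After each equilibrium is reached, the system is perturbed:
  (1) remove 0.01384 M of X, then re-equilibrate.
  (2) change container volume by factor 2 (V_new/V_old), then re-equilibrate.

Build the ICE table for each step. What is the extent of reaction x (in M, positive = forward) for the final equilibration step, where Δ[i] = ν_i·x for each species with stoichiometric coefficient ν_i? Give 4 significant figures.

x = 0 M

Q₀ = 0.09573 vs Keq = 4.5590e-06 ⇒ Q>K, reverse
Step 1:
                  X         D
  init      0.02903   0.01328
  Δ         0.01259  -0.01259
  eq        0.04162 6.9012e-04
  solve Keq expr → x = -0.004197; check Q = 4.5590e-06
Then remove 0.01384 M of X.
Step 2:
                  X         D
  init      0.02778 6.9012e-04
  Δ       2.2574e-04 -2.2574e-04
  eq        0.02801 4.6437e-04
  solve Keq expr → x = -7.5248e-05; check Q = 4.5590e-06
Then change container volume by factor 2 (V_new/V_old).
Step 3:
                  X         D
  init        0.014 2.3219e-04
  Δ               0         0
  eq          0.014 2.3219e-04
  solve Keq expr → x = 0; check Q = 4.5590e-06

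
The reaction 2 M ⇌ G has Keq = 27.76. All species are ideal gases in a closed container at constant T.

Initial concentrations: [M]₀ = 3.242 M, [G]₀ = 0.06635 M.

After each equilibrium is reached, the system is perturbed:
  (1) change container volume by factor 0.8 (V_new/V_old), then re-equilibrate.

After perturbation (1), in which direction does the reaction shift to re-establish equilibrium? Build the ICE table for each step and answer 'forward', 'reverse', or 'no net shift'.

Q₀ = 0.006313 vs Keq = 27.76 ⇒ Q<K, forward
Step 1:
                  M         G
  init        3.242   0.06635
  Δ          -3.004     1.502
  eq         0.2377     1.568
  solve Keq expr → x = 1.502; check Q = 27.76
Then change container volume by factor 0.8 (V_new/V_old).
Step 2:
                  M         G
  init       0.2971     1.961
  Δ        -0.03034   0.01517
  eq         0.2668     1.976
  solve Keq expr → x = 0.01517; check Q = 27.76

Direction: forward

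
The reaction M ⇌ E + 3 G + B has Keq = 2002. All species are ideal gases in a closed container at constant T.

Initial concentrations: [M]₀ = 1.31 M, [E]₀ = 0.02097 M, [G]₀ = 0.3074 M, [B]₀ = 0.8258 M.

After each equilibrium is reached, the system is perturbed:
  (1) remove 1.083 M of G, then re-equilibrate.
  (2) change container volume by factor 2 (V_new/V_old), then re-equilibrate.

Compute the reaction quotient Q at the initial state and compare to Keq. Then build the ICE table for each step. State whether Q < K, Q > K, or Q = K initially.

Q₀ = 3.8398e-04; Q < K (proceeds forward)

Q₀ = 3.8398e-04 vs Keq = 2002 ⇒ Q<K, forward
Step 1:
                    M           E           G           B
  init           1.31     0.02097      0.3074      0.8258
  Δ            -1.228       1.228       3.685       1.228
  eq          0.08159       1.249       3.993       2.054
  solve Keq expr → x = 1.228; check Q = 2002
Then remove 1.083 M of G.
Step 2:
                    M           E           G           B
  init        0.08159       1.249        2.91       2.054
  Δ          -0.04352     0.04352      0.1306     0.04352
  eq          0.03807       1.293        3.04       2.098
  solve Keq expr → x = 0.04352; check Q = 2002
Then change container volume by factor 2 (V_new/V_old).
Step 3:
                    M           E           G           B
  init        0.01903      0.6465        1.52       1.049
  Δ          -0.01766     0.01766     0.05297     0.01766
  eq         0.001377      0.6641       1.573       1.067
  solve Keq expr → x = 0.01766; check Q = 2002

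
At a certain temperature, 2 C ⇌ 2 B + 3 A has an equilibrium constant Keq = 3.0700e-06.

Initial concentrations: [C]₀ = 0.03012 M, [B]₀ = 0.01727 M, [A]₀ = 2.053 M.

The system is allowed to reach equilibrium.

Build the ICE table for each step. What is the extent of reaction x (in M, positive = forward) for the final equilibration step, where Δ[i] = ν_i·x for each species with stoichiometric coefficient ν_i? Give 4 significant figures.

x = -0.008621 M

Q₀ = 2.845 vs Keq = 3.0700e-06 ⇒ Q>K, reverse
Step 1:
                  C         B         A
  init      0.03012   0.01727     2.053
  Δ         0.01724  -0.01724  -0.02586
  eq        0.04736 2.8752e-05     2.027
  solve Keq expr → x = -0.008621; check Q = 3.0700e-06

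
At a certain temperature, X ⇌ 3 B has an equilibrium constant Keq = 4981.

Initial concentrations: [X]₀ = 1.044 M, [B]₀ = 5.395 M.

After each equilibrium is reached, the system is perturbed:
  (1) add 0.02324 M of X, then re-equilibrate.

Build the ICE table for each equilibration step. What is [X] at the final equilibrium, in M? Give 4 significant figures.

[X]_eq = 0.113 M

Q₀ = 150.4 vs Keq = 4981 ⇒ Q<K, forward
Step 1:
                   X          B
  Initial      1.044      5.395
  Change     -0.9335        2.8
  Equil       0.1105      8.195
  solve Keq expr → x = 0.9335; check Q = 4981
Then add 0.02324 M of X.
Step 2:
                   X          B
  Initial     0.1338      8.195
  Change    -0.02071    0.06212
  Equil        0.113      8.258
  solve Keq expr → x = 0.02071; check Q = 4981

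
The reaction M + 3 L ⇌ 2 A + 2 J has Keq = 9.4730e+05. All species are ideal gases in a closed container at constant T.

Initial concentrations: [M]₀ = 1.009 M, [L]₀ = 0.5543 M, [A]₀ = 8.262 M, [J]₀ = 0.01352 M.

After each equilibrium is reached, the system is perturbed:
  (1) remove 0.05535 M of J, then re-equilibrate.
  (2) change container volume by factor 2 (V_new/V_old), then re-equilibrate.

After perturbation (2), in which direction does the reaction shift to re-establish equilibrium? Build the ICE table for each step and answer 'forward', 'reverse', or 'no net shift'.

Direction: no net shift

Q₀ = 0.07261 vs Keq = 9.4730e+05 ⇒ Q<K, forward
Step 1:
                   M          L          A          J
  init         1.009     0.5543      8.262    0.01352
  Δ           -0.177     -0.531      0.354      0.354
  eq           0.832    0.02334      8.616     0.3675
  solve Keq expr → x = 0.177; check Q = 9.4730e+05
Then remove 0.05535 M of J.
Step 2:
                   M          L          A          J
  init         0.832    0.02334      8.616     0.3121
  Δ       -7.7622e-04  -0.002329   0.001552   0.001552
  eq          0.8312    0.02101      8.618     0.3137
  solve Keq expr → x = 7.7622e-04; check Q = 9.4730e+05
Then change container volume by factor 2 (V_new/V_old).
Step 3:
                   M          L          A          J
  init        0.4156    0.01051      4.309     0.1568
  Δ                0          0          0          0
  eq          0.4156    0.01051      4.309     0.1568
  solve Keq expr → x = 0; check Q = 9.4730e+05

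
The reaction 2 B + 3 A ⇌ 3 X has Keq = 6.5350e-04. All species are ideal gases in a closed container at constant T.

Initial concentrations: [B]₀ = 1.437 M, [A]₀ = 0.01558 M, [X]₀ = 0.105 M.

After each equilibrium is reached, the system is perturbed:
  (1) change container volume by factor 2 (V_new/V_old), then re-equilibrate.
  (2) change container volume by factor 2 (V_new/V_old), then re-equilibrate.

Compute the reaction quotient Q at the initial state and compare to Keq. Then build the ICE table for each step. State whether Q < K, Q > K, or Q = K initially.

Q₀ = 148.2; Q > K (proceeds reverse)

Q₀ = 148.2 vs Keq = 6.5350e-04 ⇒ Q>K, reverse
Step 1:
                  B         A         X
  I           1.437   0.01558     0.105
  C          0.0618   0.09269  -0.09269
  E           1.499    0.1083   0.01231
  solve Keq expr → x = -0.0309; check Q = 6.5350e-04
Then change container volume by factor 2 (V_new/V_old).
Step 2:
                  B         A         X
  I          0.7494   0.05414  0.006153
  C        0.001413   0.00212  -0.00212
  E          0.7508   0.05626  0.004033
  solve Keq expr → x = -7.0665e-04; check Q = 6.5350e-04
Then change container volume by factor 2 (V_new/V_old).
Step 3:
                  B         A         X
  I          0.3754   0.02813  0.002016
  C       4.7524e-04 7.1287e-04 -7.1287e-04
  E          0.3759   0.02884  0.001304
  solve Keq expr → x = -2.3762e-04; check Q = 6.5350e-04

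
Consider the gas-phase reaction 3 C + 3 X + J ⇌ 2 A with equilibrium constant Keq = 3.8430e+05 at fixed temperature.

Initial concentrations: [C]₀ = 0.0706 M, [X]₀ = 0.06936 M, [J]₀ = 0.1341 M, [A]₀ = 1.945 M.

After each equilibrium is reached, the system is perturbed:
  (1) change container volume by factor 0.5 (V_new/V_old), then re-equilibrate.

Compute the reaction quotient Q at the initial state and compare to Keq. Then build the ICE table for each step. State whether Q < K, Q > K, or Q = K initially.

Q₀ = 2.4025e+08 vs Keq = 3.8430e+05 ⇒ Q>K, reverse
Step 1:
                    C           X           J           A
  init         0.0706     0.06936      0.1341       1.945
  Δ             0.123       0.123     0.04099    -0.08197
  eq           0.1936      0.1923      0.1751       1.863
  solve Keq expr → x = -0.04099; check Q = 3.8430e+05
Then change container volume by factor 0.5 (V_new/V_old).
Step 2:
                    C           X           J           A
  init         0.3871      0.3846      0.3502       3.726
  Δ           -0.1611     -0.1611     -0.0537      0.1074
  eq            0.226      0.2235      0.2965       3.833
  solve Keq expr → x = 0.0537; check Q = 3.8430e+05

Q₀ = 2.4025e+08; Q > K (proceeds reverse)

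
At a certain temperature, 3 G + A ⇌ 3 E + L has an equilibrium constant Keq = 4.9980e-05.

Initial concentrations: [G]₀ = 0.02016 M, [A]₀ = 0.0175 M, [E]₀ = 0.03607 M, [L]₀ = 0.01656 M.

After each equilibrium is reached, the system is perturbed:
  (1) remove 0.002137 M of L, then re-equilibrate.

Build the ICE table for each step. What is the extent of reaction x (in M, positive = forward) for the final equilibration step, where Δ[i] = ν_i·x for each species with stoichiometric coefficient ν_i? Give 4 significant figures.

Q₀ = 5.42 vs Keq = 4.9980e-05 ⇒ Q>K, reverse
Step 1:
                   G          A          E          L
  init       0.02016     0.0175    0.03607    0.01656
  Δ          0.03273    0.01091   -0.03273   -0.01091
  eq         0.05289    0.02841   0.003338   0.005649
  solve Keq expr → x = -0.01091; check Q = 4.9980e-05
Then remove 0.002137 M of L.
Step 2:
                   G          A          E          L
  init       0.05289    0.02841   0.003338   0.003512
  Δ       -4.7434e-04 -1.5811e-04 4.7434e-04 1.5811e-04
  eq         0.05242    0.02825   0.003812    0.00367
  solve Keq expr → x = 1.5811e-04; check Q = 4.9980e-05

x = 1.5811e-04 M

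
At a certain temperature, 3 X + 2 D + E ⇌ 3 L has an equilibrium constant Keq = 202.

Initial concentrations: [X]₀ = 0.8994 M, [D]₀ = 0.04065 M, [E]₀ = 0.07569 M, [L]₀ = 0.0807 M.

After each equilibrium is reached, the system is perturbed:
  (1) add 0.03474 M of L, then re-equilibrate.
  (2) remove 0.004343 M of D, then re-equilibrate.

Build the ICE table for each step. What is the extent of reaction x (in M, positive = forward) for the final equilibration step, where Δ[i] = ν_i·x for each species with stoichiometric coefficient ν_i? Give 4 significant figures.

x = -0.001541 M

Q₀ = 5.776 vs Keq = 202 ⇒ Q<K, forward
Step 1:
                  X         D         E         L
  I          0.8994   0.04065   0.07569    0.0807
  C        -0.03907  -0.02605  -0.01302   0.03907
  E          0.8603    0.0146   0.06267    0.1198
  solve Keq expr → x = 0.01302; check Q = 202
Then add 0.03474 M of L.
Step 2:
                  X         D         E         L
  I          0.8603    0.0146   0.06267    0.1545
  C        0.007096   0.00473  0.002365 -0.007096
  E          0.8674   0.01933   0.06503    0.1474
  solve Keq expr → x = -0.002365; check Q = 202
Then remove 0.004343 M of D.
Step 3:
                  X         D         E         L
  I          0.8674   0.01499   0.06503    0.1474
  C        0.004623  0.003082  0.001541 -0.004623
  E           0.872   0.01807   0.06657    0.1428
  solve Keq expr → x = -0.001541; check Q = 202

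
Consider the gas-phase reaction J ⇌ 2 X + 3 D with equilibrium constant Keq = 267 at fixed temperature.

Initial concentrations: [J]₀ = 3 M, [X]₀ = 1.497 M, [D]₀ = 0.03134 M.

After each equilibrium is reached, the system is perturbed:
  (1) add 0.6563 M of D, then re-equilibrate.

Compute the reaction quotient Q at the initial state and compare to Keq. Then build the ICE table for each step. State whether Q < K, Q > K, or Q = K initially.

Q₀ = 2.2994e-05; Q < K (proceeds forward)

Q₀ = 2.2994e-05 vs Keq = 267 ⇒ Q<K, forward
Step 1:
                  J         X         D
  I               3     1.497   0.03134
  C          -1.101     2.202     3.303
  E           1.899     3.699     3.334
  solve Keq expr → x = 1.101; check Q = 267
Then add 0.6563 M of D.
Step 2:
                  J         X         D
  I           1.899     3.699      3.99
  C          0.1345   -0.2689   -0.4034
  E           2.034      3.43     3.587
  solve Keq expr → x = -0.1345; check Q = 267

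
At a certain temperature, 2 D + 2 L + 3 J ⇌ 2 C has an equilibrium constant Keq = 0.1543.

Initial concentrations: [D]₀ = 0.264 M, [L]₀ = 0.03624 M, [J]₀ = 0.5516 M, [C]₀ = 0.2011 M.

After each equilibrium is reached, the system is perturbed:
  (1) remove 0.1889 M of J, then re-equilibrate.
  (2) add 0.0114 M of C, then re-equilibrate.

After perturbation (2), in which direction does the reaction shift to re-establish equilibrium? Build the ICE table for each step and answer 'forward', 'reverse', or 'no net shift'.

Direction: reverse

Q₀ = 2632 vs Keq = 0.1543 ⇒ Q>K, reverse
Step 1:
                  D         L         J         C
  init        0.264   0.03624    0.5516    0.2011
  Δ          0.1745    0.1745    0.2617   -0.1745
  eq         0.4385    0.2107    0.8133   0.02662
  solve Keq expr → x = -0.08724; check Q = 0.1543
Then remove 0.1889 M of J.
Step 2:
                  D         L         J         C
  init       0.4385    0.2107    0.6244   0.02662
  Δ        0.007289  0.007289   0.01093 -0.007289
  eq         0.4458     0.218    0.6354   0.01933
  solve Keq expr → x = -0.003644; check Q = 0.1543
Then add 0.0114 M of C.
Step 3:
                  D         L         J         C
  init       0.4458     0.218    0.6354   0.03073
  Δ        0.009443  0.009443   0.01416 -0.009443
  eq         0.4552    0.2275    0.6495   0.02129
  solve Keq expr → x = -0.004721; check Q = 0.1543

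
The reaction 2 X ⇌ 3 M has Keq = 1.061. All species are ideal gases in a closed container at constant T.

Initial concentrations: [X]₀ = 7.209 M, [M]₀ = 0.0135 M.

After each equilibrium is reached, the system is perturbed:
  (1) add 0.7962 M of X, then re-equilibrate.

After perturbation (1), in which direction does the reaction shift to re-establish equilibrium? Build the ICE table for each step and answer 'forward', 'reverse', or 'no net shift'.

Q₀ = 4.7343e-08 vs Keq = 1.061 ⇒ Q<K, forward
Step 1:
                  X         M
  I           7.209    0.0135
  C          -2.027     3.041
  E           5.182     3.054
  solve Keq expr → x = 1.014; check Q = 1.061
Then add 0.7962 M of X.
Step 2:
                  X         M
  I           5.978     3.054
  C         -0.1627    0.2441
  E           5.815     3.298
  solve Keq expr → x = 0.08137; check Q = 1.061

Direction: forward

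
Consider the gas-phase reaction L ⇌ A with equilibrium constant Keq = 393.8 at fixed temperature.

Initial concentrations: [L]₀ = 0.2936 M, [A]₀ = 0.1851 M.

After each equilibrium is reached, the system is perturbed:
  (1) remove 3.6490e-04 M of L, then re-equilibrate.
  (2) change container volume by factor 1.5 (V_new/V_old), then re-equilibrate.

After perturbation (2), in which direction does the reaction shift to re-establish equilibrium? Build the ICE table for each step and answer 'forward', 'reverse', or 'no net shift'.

Q₀ = 0.6304 vs Keq = 393.8 ⇒ Q<K, forward
Step 1:
                   L          A
  init        0.2936     0.1851
  Δ          -0.2924     0.2924
  eq        0.001213     0.4775
  solve Keq expr → x = 0.2924; check Q = 393.8
Then remove 3.6490e-04 M of L.
Step 2:
                   L          A
  init    8.4761e-04     0.4775
  Δ       3.6398e-04 -3.6398e-04
  eq        0.001212     0.4771
  solve Keq expr → x = -3.6398e-04; check Q = 393.8
Then change container volume by factor 1.5 (V_new/V_old).
Step 3:
                   L          A
  init    8.0773e-04     0.3181
  Δ                0          0
  eq      8.0773e-04     0.3181
  solve Keq expr → x = 0; check Q = 393.8

Direction: no net shift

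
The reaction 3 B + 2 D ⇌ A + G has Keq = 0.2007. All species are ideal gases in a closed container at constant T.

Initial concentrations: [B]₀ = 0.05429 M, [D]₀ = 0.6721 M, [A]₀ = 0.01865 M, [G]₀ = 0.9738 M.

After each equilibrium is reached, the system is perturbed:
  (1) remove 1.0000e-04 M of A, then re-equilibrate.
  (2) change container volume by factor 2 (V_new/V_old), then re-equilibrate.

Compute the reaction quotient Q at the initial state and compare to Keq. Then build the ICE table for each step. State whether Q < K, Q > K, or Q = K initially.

Q₀ = 251.3; Q > K (proceeds reverse)

Q₀ = 251.3 vs Keq = 0.2007 ⇒ Q>K, reverse
Step 1:
                    B           D           A           G
  I           0.05429      0.6721     0.01865      0.9738
  C           0.05553     0.03702    -0.01851    -0.01851
  E            0.1098      0.7091  1.3993e-04      0.9553
  solve Keq expr → x = -0.01851; check Q = 0.2007
Then remove 1.0000e-04 M of A.
Step 2:
                    B           D           A           G
  I            0.1098      0.7091  3.9926e-05      0.9553
  C       -2.9634e-04 -1.9756e-04  9.8779e-05  9.8779e-05
  E            0.1095      0.7089  1.3870e-04      0.9554
  solve Keq expr → x = 9.8779e-05; check Q = 0.2007
Then change container volume by factor 2 (V_new/V_old).
Step 3:
                    B           D           A           G
  I           0.05476      0.3545  6.9352e-05      0.4777
  C        1.8177e-04  1.2118e-04 -6.0590e-05 -6.0590e-05
  E           0.05494      0.3546  8.7628e-06      0.4776
  solve Keq expr → x = -6.0590e-05; check Q = 0.2007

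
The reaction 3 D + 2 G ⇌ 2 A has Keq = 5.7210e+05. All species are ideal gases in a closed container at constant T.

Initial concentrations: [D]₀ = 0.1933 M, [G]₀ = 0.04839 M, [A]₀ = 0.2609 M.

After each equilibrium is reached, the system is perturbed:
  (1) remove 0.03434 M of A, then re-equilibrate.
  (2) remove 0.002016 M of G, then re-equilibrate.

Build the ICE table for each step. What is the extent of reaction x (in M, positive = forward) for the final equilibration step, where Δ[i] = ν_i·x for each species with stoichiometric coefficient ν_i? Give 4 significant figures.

Q₀ = 4025 vs Keq = 5.7210e+05 ⇒ Q<K, forward
Step 1:
                   D          G          A
  I           0.1933    0.04839     0.2609
  C         -0.06028   -0.04019    0.04019
  E            0.133   0.008205     0.3011
  solve Keq expr → x = 0.02009; check Q = 5.7210e+05
Then remove 0.03434 M of A.
Step 2:
                   D          G          A
  I            0.133   0.008205     0.2667
  C        -0.001218 -8.1231e-04 8.1231e-04
  E           0.1318   0.007392     0.2676
  solve Keq expr → x = 4.0616e-04; check Q = 5.7210e+05
Then remove 0.002016 M of G.
Step 3:
                   D          G          A
  I           0.1318   0.005376     0.2676
  C          0.00263   0.001753  -0.001753
  E           0.1344    0.00713     0.2658
  solve Keq expr → x = -8.7657e-04; check Q = 5.7210e+05

x = -8.7657e-04 M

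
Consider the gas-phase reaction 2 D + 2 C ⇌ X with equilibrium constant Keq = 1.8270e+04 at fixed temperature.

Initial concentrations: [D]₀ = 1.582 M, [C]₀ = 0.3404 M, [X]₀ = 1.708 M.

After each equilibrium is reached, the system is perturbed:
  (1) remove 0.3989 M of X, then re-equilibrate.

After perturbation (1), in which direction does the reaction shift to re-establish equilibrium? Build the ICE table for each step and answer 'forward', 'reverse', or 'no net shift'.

Q₀ = 5.89 vs Keq = 1.8270e+04 ⇒ Q<K, forward
Step 1:
                    D           C           X
  I             1.582      0.3404       1.708
  C           -0.3323     -0.3323      0.1661
  E              1.25    0.008104       1.874
  solve Keq expr → x = 0.1661; check Q = 1.8270e+04
Then remove 0.3989 M of X.
Step 2:
                    D           C           X
  I              1.25    0.008104       1.475
  C       -9.0770e-04 -9.0770e-04  4.5385e-04
  E             1.249    0.007197       1.476
  solve Keq expr → x = 4.5385e-04; check Q = 1.8270e+04

Direction: forward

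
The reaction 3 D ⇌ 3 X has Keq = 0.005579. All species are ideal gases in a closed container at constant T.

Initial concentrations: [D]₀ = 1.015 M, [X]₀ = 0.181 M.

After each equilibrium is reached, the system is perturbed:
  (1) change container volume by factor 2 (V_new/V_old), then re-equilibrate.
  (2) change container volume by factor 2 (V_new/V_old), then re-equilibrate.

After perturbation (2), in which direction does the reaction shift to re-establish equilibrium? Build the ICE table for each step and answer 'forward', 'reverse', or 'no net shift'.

Direction: no net shift

Q₀ = 0.005671 vs Keq = 0.005579 ⇒ Q>K, reverse
Step 1:
                   D          X
  init         1.015      0.181
  Δ       8.3329e-04 -8.3329e-04
  eq           1.016     0.1802
  solve Keq expr → x = -2.7776e-04; check Q = 0.005579
Then change container volume by factor 2 (V_new/V_old).
Step 2:
                   D          X
  init        0.5079    0.09008
  Δ                0          0
  eq          0.5079    0.09008
  solve Keq expr → x = 0; check Q = 0.005579
Then change container volume by factor 2 (V_new/V_old).
Step 3:
                   D          X
  init         0.254    0.04504
  Δ                0          0
  eq           0.254    0.04504
  solve Keq expr → x = 0; check Q = 0.005579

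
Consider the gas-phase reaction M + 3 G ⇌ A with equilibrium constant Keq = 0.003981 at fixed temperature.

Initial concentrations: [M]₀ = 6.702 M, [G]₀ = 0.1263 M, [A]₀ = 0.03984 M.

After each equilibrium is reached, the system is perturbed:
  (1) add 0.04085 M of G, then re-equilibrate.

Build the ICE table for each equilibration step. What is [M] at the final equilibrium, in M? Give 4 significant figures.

[M]_eq = 6.741 M

Q₀ = 2.951 vs Keq = 0.003981 ⇒ Q>K, reverse
Step 1:
                  M         G         A
  I           6.702    0.1263   0.03984
  C         0.03945    0.1183  -0.03945
  E           6.741    0.2446 3.9295e-04
  solve Keq expr → x = -0.03945; check Q = 0.003981
Then add 0.04085 M of G.
Step 2:
                  M         G         A
  I           6.741    0.2855 3.9295e-04
  C       -2.2706e-04 -6.8118e-04 2.2706e-04
  E           6.741    0.2848 6.2001e-04
  solve Keq expr → x = 2.2706e-04; check Q = 0.003981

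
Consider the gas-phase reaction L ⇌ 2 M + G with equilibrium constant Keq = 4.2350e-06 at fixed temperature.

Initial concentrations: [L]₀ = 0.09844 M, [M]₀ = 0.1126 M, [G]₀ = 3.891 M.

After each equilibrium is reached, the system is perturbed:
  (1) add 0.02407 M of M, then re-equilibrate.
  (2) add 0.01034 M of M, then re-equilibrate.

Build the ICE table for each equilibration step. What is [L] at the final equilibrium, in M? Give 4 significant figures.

Q₀ = 0.5011 vs Keq = 4.2350e-06 ⇒ Q>K, reverse
Step 1:
                  L         M         G
  init      0.09844    0.1126     3.891
  Δ         0.05609   -0.1122  -0.05609
  eq         0.1545 4.1311e-04     3.835
  solve Keq expr → x = -0.05609; check Q = 4.2350e-06
Then add 0.02407 M of M.
Step 2:
                  L         M         G
  init       0.1545   0.02448     3.835
  Δ         0.01203  -0.02405  -0.01203
  eq         0.1666 4.2955e-04     3.823
  solve Keq expr → x = -0.01203; check Q = 4.2350e-06
Then add 0.01034 M of M.
Step 3:
                  L         M         G
  init       0.1666   0.01077     3.823
  Δ        0.005167  -0.01033 -0.005167
  eq         0.1717 4.3646e-04     3.818
  solve Keq expr → x = -0.005167; check Q = 4.2350e-06

[L]_eq = 0.1717 M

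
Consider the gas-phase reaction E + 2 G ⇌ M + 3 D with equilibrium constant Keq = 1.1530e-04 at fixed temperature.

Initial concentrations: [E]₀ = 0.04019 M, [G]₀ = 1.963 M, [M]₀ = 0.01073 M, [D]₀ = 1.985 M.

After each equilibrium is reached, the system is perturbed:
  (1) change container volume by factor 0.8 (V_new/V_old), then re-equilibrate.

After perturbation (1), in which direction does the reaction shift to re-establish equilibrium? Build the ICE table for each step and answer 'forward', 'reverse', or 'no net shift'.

Direction: reverse

Q₀ = 0.5419 vs Keq = 1.1530e-04 ⇒ Q>K, reverse
Step 1:
                  E         G         M         D
  init      0.04019     1.963   0.01073     1.985
  Δ         0.01073   0.02145  -0.01073  -0.03218
  eq        0.05092     1.984 3.1045e-06     1.953
  solve Keq expr → x = -0.01073; check Q = 1.1530e-04
Then change container volume by factor 0.8 (V_new/V_old).
Step 2:
                  E         G         M         D
  init      0.06365     2.481 3.8806e-06     2.441
  Δ       7.7607e-07 1.5521e-06 -7.7607e-07 -2.3282e-06
  eq        0.06365     2.481 3.1045e-06     2.441
  solve Keq expr → x = -7.7607e-07; check Q = 1.1530e-04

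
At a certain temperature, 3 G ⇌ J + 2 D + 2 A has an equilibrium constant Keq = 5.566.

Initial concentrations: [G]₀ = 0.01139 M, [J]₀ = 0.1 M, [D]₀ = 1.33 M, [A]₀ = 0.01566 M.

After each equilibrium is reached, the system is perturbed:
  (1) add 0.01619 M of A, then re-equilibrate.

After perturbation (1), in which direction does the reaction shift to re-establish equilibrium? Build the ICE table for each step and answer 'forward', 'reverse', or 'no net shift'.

Direction: reverse

Q₀ = 29.36 vs Keq = 5.566 ⇒ Q>K, reverse
Step 1:
                    G           J           D           A
  init        0.01139         0.1        1.33     0.01566
  Δ          0.005239   -0.001746   -0.003493   -0.003493
  eq          0.01663     0.09825       1.327     0.01217
  solve Keq expr → x = -0.001746; check Q = 5.566
Then add 0.01619 M of A.
Step 2:
                    G           J           D           A
  init        0.01663     0.09825       1.327     0.02836
  Δ          0.008336   -0.002779   -0.005557   -0.005557
  eq          0.02496     0.09548       1.321      0.0228
  solve Keq expr → x = -0.002779; check Q = 5.566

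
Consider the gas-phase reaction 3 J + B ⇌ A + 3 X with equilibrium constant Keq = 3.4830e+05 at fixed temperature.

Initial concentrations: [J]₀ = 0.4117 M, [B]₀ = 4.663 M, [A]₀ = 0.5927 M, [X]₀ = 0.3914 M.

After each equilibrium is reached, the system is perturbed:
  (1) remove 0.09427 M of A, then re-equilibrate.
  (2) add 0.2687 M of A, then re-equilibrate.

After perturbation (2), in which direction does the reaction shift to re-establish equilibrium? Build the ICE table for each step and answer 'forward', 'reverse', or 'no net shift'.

Q₀ = 0.1092 vs Keq = 3.4830e+05 ⇒ Q<K, forward
Step 1:
                  J         B         A         X
  init       0.4117     4.663    0.5927    0.3914
  Δ         -0.4055   -0.1352    0.1352    0.4055
  eq       0.006159     4.528    0.7279    0.7969
  solve Keq expr → x = 0.1352; check Q = 3.4830e+05
Then remove 0.09427 M of A.
Step 2:
                  J         B         A         X
  init     0.006159     4.528    0.6336    0.7969
  Δ       -2.7591e-04 -9.1969e-05 9.1969e-05 2.7591e-04
  eq       0.005883     4.528    0.6337    0.7972
  solve Keq expr → x = 9.1969e-05; check Q = 3.4830e+05
Then add 0.2687 M of A.
Step 3:
                  J         B         A         X
  init     0.005883     4.528    0.9024    0.7972
  Δ       7.2889e-04 2.4296e-04 -2.4296e-04 -7.2889e-04
  eq       0.006612     4.528    0.9022    0.7965
  solve Keq expr → x = -2.4296e-04; check Q = 3.4830e+05

Direction: reverse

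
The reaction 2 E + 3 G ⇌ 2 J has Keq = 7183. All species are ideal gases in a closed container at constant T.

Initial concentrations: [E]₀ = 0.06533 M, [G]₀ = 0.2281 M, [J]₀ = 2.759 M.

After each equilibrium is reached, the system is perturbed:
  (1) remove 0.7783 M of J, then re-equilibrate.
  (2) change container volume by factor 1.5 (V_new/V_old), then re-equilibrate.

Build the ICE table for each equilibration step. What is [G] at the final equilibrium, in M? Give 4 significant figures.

Q₀ = 1.5028e+05 vs Keq = 7183 ⇒ Q>K, reverse
Step 1:
                  E         G         J
  I         0.06533    0.2281     2.759
  C         0.08423    0.1263  -0.08423
  E          0.1496    0.3544     2.675
  solve Keq expr → x = -0.04211; check Q = 7183
Then remove 0.7783 M of J.
Step 2:
                  E         G         J
  I          0.1496    0.3544     1.896
  C        -0.02372  -0.03559   0.02372
  E          0.1258    0.3189      1.92
  solve Keq expr → x = 0.01186; check Q = 7183
Then change container volume by factor 1.5 (V_new/V_old).
Step 3:
                  E         G         J
  I         0.08389    0.2126      1.28
  C         0.02949   0.04424  -0.02949
  E          0.1134    0.2568     1.251
  solve Keq expr → x = -0.01475; check Q = 7183

[G]_eq = 0.2568 M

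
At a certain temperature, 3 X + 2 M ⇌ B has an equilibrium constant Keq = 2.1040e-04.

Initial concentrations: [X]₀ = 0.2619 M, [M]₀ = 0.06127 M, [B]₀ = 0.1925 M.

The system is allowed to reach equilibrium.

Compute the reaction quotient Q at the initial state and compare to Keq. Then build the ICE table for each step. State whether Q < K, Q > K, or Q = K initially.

Q₀ = 2854 vs Keq = 2.1040e-04 ⇒ Q>K, reverse
Step 1:
                  X         M         B
  Initial    0.2619   0.06127    0.1925
  Change     0.5774     0.385   -0.1925
  Equil      0.8393    0.4462 2.4771e-05
  solve Keq expr → x = -0.1925; check Q = 2.1040e-04

Q₀ = 2854; Q > K (proceeds reverse)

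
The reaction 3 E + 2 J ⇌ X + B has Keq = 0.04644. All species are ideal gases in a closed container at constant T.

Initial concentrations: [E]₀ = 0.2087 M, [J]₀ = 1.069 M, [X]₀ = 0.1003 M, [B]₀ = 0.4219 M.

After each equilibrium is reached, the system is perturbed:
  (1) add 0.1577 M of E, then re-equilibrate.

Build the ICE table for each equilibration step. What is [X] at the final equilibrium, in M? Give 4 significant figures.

[X]_eq = 0.03404 M

Q₀ = 4.074 vs Keq = 0.04644 ⇒ Q>K, reverse
Step 1:
                  E         J         X         B
  Initial    0.2087     1.069    0.1003    0.4219
  Change     0.2436    0.1624  -0.08118  -0.08118
  Equil      0.4523     1.231   0.01912    0.3407
  solve Keq expr → x = -0.08118; check Q = 0.04644
Then add 0.1577 M of E.
Step 2:
                  E         J         X         B
  Initial      0.61     1.231   0.01912    0.3407
  Change   -0.04476  -0.02984   0.01492   0.01492
  Equil      0.5652     1.202   0.03404    0.3556
  solve Keq expr → x = 0.01492; check Q = 0.04644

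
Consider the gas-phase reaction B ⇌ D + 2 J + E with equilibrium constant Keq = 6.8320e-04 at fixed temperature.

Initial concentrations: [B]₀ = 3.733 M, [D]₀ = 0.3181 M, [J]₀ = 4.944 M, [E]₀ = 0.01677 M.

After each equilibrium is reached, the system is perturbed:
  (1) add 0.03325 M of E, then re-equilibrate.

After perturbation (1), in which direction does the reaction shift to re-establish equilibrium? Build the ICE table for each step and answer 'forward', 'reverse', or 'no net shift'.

Q₀ = 0.03493 vs Keq = 6.8320e-04 ⇒ Q>K, reverse
Step 1:
                    B           D           J           E
  init          3.733      0.3181       4.944     0.01677
  Δ           0.01642    -0.01642    -0.03284    -0.01642
  eq            3.749      0.3017       4.911  3.5204e-04
  solve Keq expr → x = -0.01642; check Q = 6.8320e-04
Then add 0.03325 M of E.
Step 2:
                    B           D           J           E
  init          3.749      0.3017       4.911      0.0336
  Δ           0.03319    -0.03319    -0.06638    -0.03319
  eq            3.783      0.2685       4.845  4.1007e-04
  solve Keq expr → x = -0.03319; check Q = 6.8320e-04

Direction: reverse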